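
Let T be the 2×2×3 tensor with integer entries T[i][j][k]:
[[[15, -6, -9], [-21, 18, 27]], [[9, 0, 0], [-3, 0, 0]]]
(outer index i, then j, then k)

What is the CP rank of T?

Lower bound: the mode-1 unfolding of T (rows indexed by i, columns by (j,k) = (0,0), (0,1), (0,2), (1,0), (1,1), (1,2)) is [[15, -6, -9, -21, 18, 27], [9, 0, 0, -3, 0, 0]].
There the 2×2 minor on rows i ∈ {0, 1}, columns (j,k) ∈ {(0,0), (0,1)} is det [[15, -6], [9, 0]] = 54 ≠ 0, so this unfolding has rank ≥ 2; CP rank is at least every unfolding rank, so rank(T) ≥ 2. (Unfolding ranks only ever bound the CP rank from below — rank(T) can be strictly larger than all of them — so the matching upper bound has to come from an explicit 2-term decomposition.)
Upper bound — finding two terms. Write S_k = T[:,:,k] for the frontal slices: S₀ = [[15, -21], [9, -3]], S₁ = [[-6, 18], [0, 0]], S₂ = [[-9, 27], [0, 0]].
If T = a₁ (x) b₁ (x) c₁ + a₂ (x) b₂ (x) c₂ then each S_k = c₁[k]·a₁b₁ᵀ + c₂[k]·a₂b₂ᵀ. S₀ and S₁ are linearly independent, so a₁b₁ᵀ and a₂b₂ᵀ must span the same plane of matrices: they are the rank-1 matrices of the form x·S₀ + y·S₁.
det(x·S₀ + y·S₁) is 144·x² − 144·xy = 144·(x − y)(x), vanishing at (x:y) = (1:1) and (0:1).
M₁ = S₀ + S₁ = [[9, -3], [9, -3]] = 3·[1, 1][3, -1]ᵀ and M₂ = S₁ = [[-6, 18], [0, 0]] = (-6)·[1, 0][1, -3]ᵀ, so take a₁ = [1, 1], b₁ = [3, -1], a₂ = [1, 0], b₂ = [1, -3].
Each slice is an integer combination of E₁ = a₁b₁ᵀ and E₂ = a₂b₂ᵀ: S₀ = 3·E₁ + 6·E₂, S₁ = −6·E₂, S₂ = −9·E₂; reading off coefficients, c₁ = [3, 0, 0] and c₂ = [6, -6, -9].
Hence T = [1, 1] (x) [3, -1] (x) [3, 0, 0] + [1, 0] (x) [1, -3] (x) [6, -6, -9], so rank(T) ≤ 2.
These bounds meet, so rank(T) = 2.

2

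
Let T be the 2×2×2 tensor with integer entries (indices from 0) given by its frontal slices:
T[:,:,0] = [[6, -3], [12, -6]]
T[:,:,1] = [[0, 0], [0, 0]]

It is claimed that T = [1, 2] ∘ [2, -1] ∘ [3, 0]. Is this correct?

Yes

Reconstruct entrywise from the claimed factors. For example, T[0,0,0] = 6 and Σₗ aₗ[0]bₗ[0]cₗ[0] = (1)·(2)·(3) = 6; checking all 8 entries, every one matches. The claim holds.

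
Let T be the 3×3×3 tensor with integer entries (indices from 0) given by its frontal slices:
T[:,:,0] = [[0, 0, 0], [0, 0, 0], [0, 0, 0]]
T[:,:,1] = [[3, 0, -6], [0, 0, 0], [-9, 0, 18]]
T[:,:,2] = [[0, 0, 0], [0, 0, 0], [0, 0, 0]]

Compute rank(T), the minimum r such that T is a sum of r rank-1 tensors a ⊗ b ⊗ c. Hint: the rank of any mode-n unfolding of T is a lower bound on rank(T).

Lower bound: T ≠ 0 (e.g. T[0,0,1] = 3), so rank(T) ≥ 1.
Upper bound: if T = a ⊗ b ⊗ c then every fibre of T is a multiple of the corresponding factor, so read the factors off the fibres through the nonzero entry T[0,0,1] = 3.
The mode-1 fibre T[:,0,1] = [3, 0, -9] gives a = [1, 0, -3] (primitive direction); the mode-2 fibre T[0,:,1] = [3, 0, -6] gives b = [1, 0, -2]; then c[k] = T[0,0,k] / (a[0]·b[0]) = [0, 3, 0] / 1 = [0, 3, 0].
Expanding [1, 0, -3] ⊗ [1, 0, -2] ⊗ [0, 3, 0] reproduces all 27 entries of T, so T = [1, 0, -3] ⊗ [1, 0, -2] ⊗ [0, 3, 0] and rank(T) ≤ 1.
These bounds meet, so rank(T) = 1.

1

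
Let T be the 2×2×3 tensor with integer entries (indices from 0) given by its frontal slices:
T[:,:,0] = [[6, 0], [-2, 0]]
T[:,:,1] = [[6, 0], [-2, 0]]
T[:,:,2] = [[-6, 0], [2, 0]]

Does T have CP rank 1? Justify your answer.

Yes

The mode-1 fibre T[:,0,0] = [6, -2] gives a = (3, -1) (primitive direction); the mode-2 fibre T[0,:,0] = [6, 0] gives b = (1, 0); then c[k] = T[0,0,k] / (a[0]·b[0]) = [6, 6, -6] / 3 = (2, 2, -2).
Expanding (3, -1) ∘ (1, 0) ∘ (2, 2, -2) reproduces all 12 entries of T, so T = (3, -1) ∘ (1, 0) ∘ (2, 2, -2) and rank(T) ≤ 1.
Equivalently every frontal slice T[:,:,k] is c[k] times the rank-1 matrix (3, -1) ∘ (1, 0). So T has rank 1 (it is nonzero).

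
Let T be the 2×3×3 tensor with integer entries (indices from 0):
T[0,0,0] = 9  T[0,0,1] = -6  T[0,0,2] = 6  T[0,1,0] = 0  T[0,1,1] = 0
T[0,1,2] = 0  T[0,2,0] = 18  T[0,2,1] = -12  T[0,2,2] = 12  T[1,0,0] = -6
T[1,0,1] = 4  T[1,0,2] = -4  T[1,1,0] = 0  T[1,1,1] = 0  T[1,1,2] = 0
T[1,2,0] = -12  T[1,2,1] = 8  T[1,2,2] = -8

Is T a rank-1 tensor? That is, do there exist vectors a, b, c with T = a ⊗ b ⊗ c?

Yes

If T = a ⊗ b ⊗ c then every fibre of T is a multiple of the corresponding factor, so read the factors off the fibres through the nonzero entry T[0,0,0] = 9.
The mode-1 fibre T[:,0,0] = [9, -6] gives a = [3, -2] (primitive direction); the mode-2 fibre T[0,:,0] = [9, 0, 18] gives b = [1, 0, 2]; then c[k] = T[0,0,k] / (a[0]·b[0]) = [9, -6, 6] / 3 = [3, -2, 2].
Expanding [3, -2] ⊗ [1, 0, 2] ⊗ [3, -2, 2] reproduces all 18 entries of T, so T = [3, -2] ⊗ [1, 0, 2] ⊗ [3, -2, 2] and rank(T) ≤ 1.
Equivalently every frontal slice T[:,:,k] is c[k] times the rank-1 matrix [3, -2] ⊗ [1, 0, 2]. So T has rank 1 (it is nonzero).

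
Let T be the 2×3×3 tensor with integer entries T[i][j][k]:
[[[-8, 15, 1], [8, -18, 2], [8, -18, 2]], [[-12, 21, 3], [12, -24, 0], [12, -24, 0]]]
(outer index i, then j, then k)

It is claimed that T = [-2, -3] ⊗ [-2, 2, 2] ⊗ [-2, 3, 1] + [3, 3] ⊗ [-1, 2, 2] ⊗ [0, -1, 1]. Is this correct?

Yes

Reconstruct entrywise from the claimed factors. For example, T[1,0,0] = -12 and Σₗ aₗ[1]bₗ[0]cₗ[0] = (-3)·(-2)·(-2) + (3)·(-1)·(0) = -12; checking all 18 entries, every one matches. The claim holds.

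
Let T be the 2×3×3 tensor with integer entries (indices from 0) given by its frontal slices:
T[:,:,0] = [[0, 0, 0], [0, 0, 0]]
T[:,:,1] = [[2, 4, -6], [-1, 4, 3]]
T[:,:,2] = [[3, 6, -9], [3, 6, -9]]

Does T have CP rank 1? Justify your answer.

The mode-1 unfolding of T (rows indexed by i, columns by (j,k) = (0,0), (0,1), (0,2), (1,0), (1,1), (1,2), (2,0), (2,1), (2,2)) is [[0, 2, 3, 0, 4, 6, 0, -6, -9], [0, -1, 3, 0, 4, 6, 0, 3, -9]].
There the 2×2 minor on rows i ∈ {0, 1}, columns (j,k) ∈ {(0,1), (0,2)} is det [[2, 3], [-1, 3]] = 9 ≠ 0, so this unfolding has rank ≥ 2; CP rank is at least every unfolding rank, so rank(T) ≥ 2.
In particular rank(T) ≥ 2 > 1, so T is not rank-1.

No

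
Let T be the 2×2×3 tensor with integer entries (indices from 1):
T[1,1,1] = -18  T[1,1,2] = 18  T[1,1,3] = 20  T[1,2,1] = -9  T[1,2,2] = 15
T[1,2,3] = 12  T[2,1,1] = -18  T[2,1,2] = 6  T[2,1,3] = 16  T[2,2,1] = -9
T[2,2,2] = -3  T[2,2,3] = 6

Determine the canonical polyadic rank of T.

2

Lower bound: in the mode-2 unfolding of T (rows indexed by j, columns by (i,k)) the 2×2 minor on rows j ∈ {1, 2}, columns (i,k) ∈ {(1,1), (1,2)} is det [[-18, 18], [-9, 15]] = -108 ≠ 0, so that unfolding has rank ≥ 2 and hence rank(T) ≥ 2 (CP rank is at least every unfolding rank, though it can be larger).
Upper bound: with S_k = T[:,:,k], the two rank-1 terms a₁b₁ᵀ, a₂b₂ᵀ are the rank-1 members of the pencil x·S₁ + y·S₂.
det(x·S₁ + y·S₂) is 216·xy − 144·y² = 72·(3·x − 2·y)(y), vanishing at (x:y) = (2:3) and (1:0).
M₁ = 2·S₁ + 3·S₂ = [[18, 27], [-18, -27]] = 9·[1, -1][2, 3]ᵀ and M₂ = S₁ = [[-18, -9], [-18, -9]] = (-9)·[1, 1][2, 1]ᵀ, so take a₁ = [1, -1], b₁ = [2, 3], a₂ = [1, 1], b₂ = [2, 1].
Each slice is an integer combination of E₁ = a₁b₁ᵀ and E₂ = a₂b₂ᵀ: S₁ = −9·E₂, S₂ = 3·E₁ + 6·E₂, S₃ = E₁ + 9·E₂; reading off coefficients, c₁ = [0, 3, 1] and c₂ = [-9, 6, 9].
Hence T = [1, -1] ⊗ [2, 3] ⊗ [0, 3, 1] + [1, 1] ⊗ [2, 1] ⊗ [-9, 6, 9], so rank(T) ≤ 2.
These bounds meet, so rank(T) = 2.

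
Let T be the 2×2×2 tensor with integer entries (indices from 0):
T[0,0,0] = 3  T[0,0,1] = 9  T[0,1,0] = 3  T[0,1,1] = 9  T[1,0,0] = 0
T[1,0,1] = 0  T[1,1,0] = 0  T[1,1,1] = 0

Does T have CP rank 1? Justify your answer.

If T = a ⊗ b ⊗ c then every fibre of T is a multiple of the corresponding factor, so read the factors off the fibres through the nonzero entry T[0,0,0] = 3.
The mode-1 fibre T[:,0,0] = [3, 0] gives a = [1, 0] (primitive direction); the mode-2 fibre T[0,:,0] = [3, 3] gives b = [1, 1]; then c[k] = T[0,0,k] / (a[0]·b[0]) = [3, 9] / 1 = [3, 9].
Expanding [1, 0] ⊗ [1, 1] ⊗ [3, 9] reproduces all 8 entries of T, so T = [1, 0] ⊗ [1, 1] ⊗ [3, 9] and rank(T) ≤ 1.
Equivalently every frontal slice T[:,:,k] is c[k] times the rank-1 matrix [1, 0] ⊗ [1, 1]. So T has rank 1 (it is nonzero).

Yes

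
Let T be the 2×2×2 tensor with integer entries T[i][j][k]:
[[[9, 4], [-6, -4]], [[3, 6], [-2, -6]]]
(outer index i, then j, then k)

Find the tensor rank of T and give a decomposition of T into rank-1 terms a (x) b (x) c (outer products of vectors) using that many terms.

Lower bound: in the mode-2 unfolding of T (rows indexed by j, columns by (i,k)) the 2×2 minor on rows j ∈ {0, 1}, columns (i,k) ∈ {(0,0), (0,1)} is det [[9, 4], [-6, -4]] = -12 ≠ 0, so that unfolding has rank ≥ 2 and hence rank(T) ≥ 2 (CP rank is at least every unfolding rank, though it can be larger).
Upper bound: with S_k = T[:,:,k], the two rank-1 terms a₁b₁ᵀ, a₂b₂ᵀ are the rank-1 members of the pencil x·S₀ + y·S₁.
det(x·S₀ + y·S₁) is −14·xy = (-14)·(y)(x), vanishing at (x:y) = (1:0) and (0:1).
M₁ = S₀ = [[9, -6], [3, -2]] = (3, 1)(3, -2)ᵀ and M₂ = S₁ = [[4, -4], [6, -6]] = 2·(2, 3)(1, -1)ᵀ, so take a₁ = (3, 1), b₁ = (3, -2), a₂ = (2, 3), b₂ = (1, -1).
Each slice is an integer combination of E₁ = a₁b₁ᵀ and E₂ = a₂b₂ᵀ: S₀ = E₁, S₁ = 2·E₂; reading off coefficients, c₁ = (1, 0) and c₂ = (0, 2).
Hence T = (3, 1) (x) (3, -2) (x) (1, 0) + (2, 3) (x) (1, -1) (x) (0, 2), so rank(T) ≤ 2.
These bounds meet, so rank(T) = 2.

rank(T) = 2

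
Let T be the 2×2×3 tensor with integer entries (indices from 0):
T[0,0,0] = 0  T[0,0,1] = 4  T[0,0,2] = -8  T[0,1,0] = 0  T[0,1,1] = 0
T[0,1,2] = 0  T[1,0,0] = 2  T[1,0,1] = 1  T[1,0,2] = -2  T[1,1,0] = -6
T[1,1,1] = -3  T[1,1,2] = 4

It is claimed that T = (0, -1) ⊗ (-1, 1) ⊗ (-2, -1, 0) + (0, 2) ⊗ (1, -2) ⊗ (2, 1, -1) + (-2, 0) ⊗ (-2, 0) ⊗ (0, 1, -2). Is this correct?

Reconstruct entrywise from the claimed factors. For example, T[1,1,1] = -3 and Σₗ aₗ[1]bₗ[1]cₗ[1] = (-1)·(1)·(-1) + (2)·(-2)·(1) + (0)·(0)·(1) = -3; checking all 12 entries, every one matches. The claim holds.

Yes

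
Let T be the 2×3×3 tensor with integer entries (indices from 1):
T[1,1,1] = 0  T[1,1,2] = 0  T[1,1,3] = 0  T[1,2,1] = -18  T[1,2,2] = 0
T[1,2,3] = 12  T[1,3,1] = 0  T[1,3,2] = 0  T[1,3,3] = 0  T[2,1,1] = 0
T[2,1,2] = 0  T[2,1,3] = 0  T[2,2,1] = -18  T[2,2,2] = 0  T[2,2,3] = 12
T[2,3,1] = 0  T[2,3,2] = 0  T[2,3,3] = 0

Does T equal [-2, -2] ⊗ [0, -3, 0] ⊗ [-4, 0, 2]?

Reconstruct entry (1,2,1) from the claimed factors: Σₗ aₗ[1]bₗ[2]cₗ[1] = (-2)·(-3)·(-4) = -24, but T[1,2,1] = -18. The claim is false.

No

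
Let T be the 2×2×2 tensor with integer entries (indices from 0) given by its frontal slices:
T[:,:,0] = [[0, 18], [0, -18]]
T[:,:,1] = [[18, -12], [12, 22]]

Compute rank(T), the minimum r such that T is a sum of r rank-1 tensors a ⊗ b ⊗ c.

2

Lower bound: the mode-2 unfolding of T (rows indexed by j, columns by (i,k) = (0,0), (0,1), (1,0), (1,1)) is [[0, 18, 0, 12], [18, -12, -18, 22]].
There the 2×2 minor on rows j ∈ {0, 1}, columns (i,k) ∈ {(0,0), (0,1)} is det [[0, 18], [18, -12]] = -324 ≠ 0, so this unfolding has rank ≥ 2; CP rank is at least every unfolding rank, so rank(T) ≥ 2. (This is only a lower bound: in general the CP rank may exceed every unfolding rank, so we still need to exhibit 2 rank-1 terms summing to T.)
Upper bound — finding two terms. Write S_k = T[:,:,k] for the frontal slices: S₀ = [[0, 18], [0, -18]], S₁ = [[18, -12], [12, 22]].
If T = a₁ ⊗ b₁ ⊗ c₁ + a₂ ⊗ b₂ ⊗ c₂ then each S_k = c₁[k]·a₁b₁ᵀ + c₂[k]·a₂b₂ᵀ. S₀ and S₁ are linearly independent, so a₁b₁ᵀ and a₂b₂ᵀ must span the same plane of matrices: they are the rank-1 matrices of the form x·S₀ + y·S₁.
det(x·S₀ + y·S₁) is −540·xy + 540·y² = (-540)·(x − y)(y), vanishing at (x:y) = (1:1) and (1:0).
M₁ = S₀ + S₁ = [[18, 6], [12, 4]] = 2·(3, 2)(3, 1)ᵀ and M₂ = S₀ = [[0, 18], [0, -18]] = 18·(1, -1)(0, 1)ᵀ, so take a₁ = (3, 2), b₁ = (3, 1), a₂ = (1, -1), b₂ = (0, 1).
Each slice is an integer combination of E₁ = a₁b₁ᵀ and E₂ = a₂b₂ᵀ: S₀ = 18·E₂, S₁ = 2·E₁ − 18·E₂; reading off coefficients, c₁ = (0, 2) and c₂ = (18, -18).
Hence T = (3, 2) ⊗ (3, 1) ⊗ (0, 2) + (1, -1) ⊗ (0, 1) ⊗ (18, -18), so rank(T) ≤ 2.
These bounds meet, so rank(T) = 2.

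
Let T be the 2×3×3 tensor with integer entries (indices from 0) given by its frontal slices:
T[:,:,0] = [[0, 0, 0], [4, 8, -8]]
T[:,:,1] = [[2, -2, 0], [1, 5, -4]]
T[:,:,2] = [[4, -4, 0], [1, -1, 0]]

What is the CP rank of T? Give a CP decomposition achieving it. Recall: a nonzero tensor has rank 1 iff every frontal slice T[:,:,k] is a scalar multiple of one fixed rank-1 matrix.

rank(T) = 3

Lower bound: the mode-3 unfolding of T (rows indexed by k, columns by (i,j) = (0,0), (0,1), (0,2), (1,0), (1,1), (1,2)) is [[0, 0, 0, 4, 8, -8], [2, -2, 0, 1, 5, -4], [4, -4, 0, 1, -1, 0]].
There the 3×3 minor on rows k ∈ {0, 1, 2}, columns (i,j) ∈ {(0,0), (1,0), (1,1)} is det [[0, 4, 8], [2, 1, 5], [4, 1, -1]] = 72 ≠ 0, so this unfolding has rank ≥ 3; CP rank is at least every unfolding rank, so rank(T) ≥ 3. (Unfolding ranks only ever bound the CP rank from below — rank(T) can be strictly larger than all of them — so the matching upper bound has to come from an explicit 3-term decomposition.)
Upper bound: T is a sum of 3 rank-1 terms, T = [0, 1] ⊗ [1, 2, -2] ⊗ [4, 2, 0] + [1, 1] ⊗ [1, -1, 0] ⊗ [0, 0, 2] + [2, -1] ⊗ [1, -1, 0] ⊗ [0, 1, 1] (written with every a and b primitive with positive leading entry and the scale carried by c; CP decompositions are not unique, and this one is verified by expanding entrywise), so rank(T) ≤ 3.
These bounds meet, so rank(T) = 3.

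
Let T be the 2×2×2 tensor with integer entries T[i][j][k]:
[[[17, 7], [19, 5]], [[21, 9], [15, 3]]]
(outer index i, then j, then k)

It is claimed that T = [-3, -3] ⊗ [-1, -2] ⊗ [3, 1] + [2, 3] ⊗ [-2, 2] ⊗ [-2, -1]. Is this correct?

No

Reconstruct entry (0,1,0) from the claimed factors: Σₗ aₗ[0]bₗ[1]cₗ[0] = (-3)·(-2)·(3) + (2)·(2)·(-2) = 10, but T[0,1,0] = 19. The claim is false.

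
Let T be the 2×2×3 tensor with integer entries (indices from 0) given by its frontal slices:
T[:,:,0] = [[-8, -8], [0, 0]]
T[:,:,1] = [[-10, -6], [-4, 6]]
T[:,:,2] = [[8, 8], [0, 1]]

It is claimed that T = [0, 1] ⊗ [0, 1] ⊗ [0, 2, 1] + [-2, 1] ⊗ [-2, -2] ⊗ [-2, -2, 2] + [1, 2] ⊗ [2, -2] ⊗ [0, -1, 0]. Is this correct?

Reconstruct entry (1,0,0) from the claimed factors: Σₗ aₗ[1]bₗ[0]cₗ[0] = (1)·(0)·(0) + (1)·(-2)·(-2) + (2)·(2)·(0) = 4, but T[1,0,0] = 0. The claim is false.

No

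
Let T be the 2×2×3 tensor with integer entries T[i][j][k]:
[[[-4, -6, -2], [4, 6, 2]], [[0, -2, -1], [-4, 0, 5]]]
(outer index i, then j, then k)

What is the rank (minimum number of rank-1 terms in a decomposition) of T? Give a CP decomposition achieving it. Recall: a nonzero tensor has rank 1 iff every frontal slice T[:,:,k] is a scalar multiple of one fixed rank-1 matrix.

Lower bound: the mode-3 unfolding of T (rows indexed by k, columns by (i,j) = (0,0), (0,1), (1,0), (1,1)) is [[-4, 4, 0, -4], [-6, 6, -2, 0], [-2, 2, -1, 5]].
There the 3×3 minor on rows k ∈ {0, 1, 2}, columns (i,j) ∈ {(0,0), (1,0), (1,1)} is det [[-4, 0, -4], [-6, -2, 0], [-2, -1, 5]] = 32 ≠ 0, so this unfolding has rank ≥ 3; CP rank is at least every unfolding rank, so rank(T) ≥ 3. (Unfolding ranks only ever bound the CP rank from below — rank(T) can be strictly larger than all of them — so the matching upper bound has to come from an explicit 3-term decomposition.)
Upper bound: T is a sum of 3 rank-1 terms, T = [0, 1] ⊗ [0, 1] ⊗ [-4, -2, 4] + [1, 0] ⊗ [1, -1] ⊗ [-4, -2, 0] + [2, 1] ⊗ [1, -1] ⊗ [0, -2, -1] (one valid choice — decompositions are not unique — normalised so each a, b is primitive with positive first nonzero entry; check it by expanding all entries), so rank(T) ≤ 3.
These bounds meet, so rank(T) = 3.
Check entry T[0,1,2] = 2: (0)·(1)·(4) + (1)·(-1)·(0) + (2)·(-1)·(-1) = 2.

rank(T) = 3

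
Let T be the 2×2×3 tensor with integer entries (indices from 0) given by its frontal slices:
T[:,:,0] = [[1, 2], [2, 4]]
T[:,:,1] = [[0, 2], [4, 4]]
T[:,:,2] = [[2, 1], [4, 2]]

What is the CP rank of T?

3

Lower bound: the mode-3 unfolding of T (rows indexed by k, columns by (i,j) = (0,0), (0,1), (1,0), (1,1)) is [[1, 2, 2, 4], [0, 2, 4, 4], [2, 1, 4, 2]].
There the 3×3 minor on rows k ∈ {0, 1, 2}, columns (i,j) ∈ {(0,0), (0,1), (1,0)} is det [[1, 2, 2], [0, 2, 4], [2, 1, 4]] = 12 ≠ 0, so this unfolding has rank ≥ 3; CP rank is at least every unfolding rank, so rank(T) ≥ 3. (Flattening ranks never certify an upper bound on CP rank; for that we must actually write T with 3 rank-1 terms.)
Upper bound: T is a sum of 3 rank-1 terms, T = (1, 0) (x) (1, 0) (x) (0, -2, 0) + (1, 2) (x) (0, 1) (x) (2, 2, 1) + (1, 2) (x) (1, 0) (x) (1, 2, 2) (written with every a and b primitive with positive leading entry and the scale carried by c; CP decompositions are not unique, and this one is verified by expanding entrywise), so rank(T) ≤ 3.
These bounds meet, so rank(T) = 3.
Check entry T[1,0,0] = 2: (0)·(1)·(0) + (2)·(0)·(2) + (2)·(1)·(1) = 2.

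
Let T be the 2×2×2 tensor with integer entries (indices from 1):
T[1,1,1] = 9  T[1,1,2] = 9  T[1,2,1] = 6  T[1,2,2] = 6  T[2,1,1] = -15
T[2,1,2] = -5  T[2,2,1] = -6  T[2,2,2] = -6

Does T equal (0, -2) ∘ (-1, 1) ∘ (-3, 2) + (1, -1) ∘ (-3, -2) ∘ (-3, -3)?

No

Reconstruct entry (2,2,1) from the claimed factors: Σₗ aₗ[2]bₗ[2]cₗ[1] = (-2)·(1)·(-3) + (-1)·(-2)·(-3) = 0, but T[2,2,1] = -6. The claim is false.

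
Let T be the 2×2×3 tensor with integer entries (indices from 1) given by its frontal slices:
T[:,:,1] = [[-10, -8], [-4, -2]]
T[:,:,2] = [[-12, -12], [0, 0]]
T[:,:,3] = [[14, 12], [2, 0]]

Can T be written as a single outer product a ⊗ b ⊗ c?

The mode-3 unfolding of T (rows indexed by k, columns by (i,j) = (1,1), (1,2), (2,1), (2,2)) is [[-10, -8, -4, -2], [-12, -12, 0, 0], [14, 12, 2, 0]].
There the 3×3 minor on rows k ∈ {1, 2, 3}, columns (i,j) ∈ {(1,1), (1,2), (2,1)} is det [[-10, -8, -4], [-12, -12, 0], [14, 12, 2]] = -48 ≠ 0, so this unfolding has rank ≥ 3; CP rank is at least every unfolding rank, so rank(T) ≥ 3.
In particular rank(T) ≥ 3 > 1, so T is not rank-1.

No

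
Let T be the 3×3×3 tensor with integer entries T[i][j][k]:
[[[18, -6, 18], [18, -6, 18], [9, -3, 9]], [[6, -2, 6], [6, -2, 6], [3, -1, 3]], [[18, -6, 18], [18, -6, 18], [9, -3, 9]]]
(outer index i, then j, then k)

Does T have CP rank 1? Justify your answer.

Yes

If T = a ⊗ b ⊗ c then every fibre of T is a multiple of the corresponding factor, so read the factors off the fibres through the nonzero entry T[0,0,0] = 18.
The mode-1 fibre T[:,0,0] = [18, 6, 18] gives a = (3, 1, 3) (primitive direction); the mode-2 fibre T[0,:,0] = [18, 18, 9] gives b = (2, 2, 1); then c[k] = T[0,0,k] / (a[0]·b[0]) = [18, -6, 18] / 6 = (3, -1, 3).
Expanding (3, 1, 3) ⊗ (2, 2, 1) ⊗ (3, -1, 3) reproduces all 27 entries of T, so T = (3, 1, 3) ⊗ (2, 2, 1) ⊗ (3, -1, 3) and rank(T) ≤ 1.
Equivalently every frontal slice T[:,:,k] is c[k] times the rank-1 matrix (3, 1, 3) ⊗ (2, 2, 1). So T has rank 1 (it is nonzero).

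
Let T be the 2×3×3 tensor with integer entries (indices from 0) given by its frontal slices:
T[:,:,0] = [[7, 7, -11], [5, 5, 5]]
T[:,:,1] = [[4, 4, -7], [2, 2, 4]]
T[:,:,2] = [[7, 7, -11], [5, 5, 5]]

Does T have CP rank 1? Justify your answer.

The mode-3 unfolding of T (rows indexed by k, columns by (i,j) = (0,0), (0,1), (0,2), (1,0), (1,1), (1,2)) is [[7, 7, -11, 5, 5, 5], [4, 4, -7, 2, 2, 4], [7, 7, -11, 5, 5, 5]].
There the 2×2 minor on rows k ∈ {0, 1}, columns (i,j) ∈ {(0,0), (0,2)} is det [[7, -11], [4, -7]] = -5 ≠ 0, so this unfolding has rank ≥ 2; CP rank is at least every unfolding rank, so rank(T) ≥ 2.
In particular rank(T) ≥ 2 > 1, so T is not rank-1.

No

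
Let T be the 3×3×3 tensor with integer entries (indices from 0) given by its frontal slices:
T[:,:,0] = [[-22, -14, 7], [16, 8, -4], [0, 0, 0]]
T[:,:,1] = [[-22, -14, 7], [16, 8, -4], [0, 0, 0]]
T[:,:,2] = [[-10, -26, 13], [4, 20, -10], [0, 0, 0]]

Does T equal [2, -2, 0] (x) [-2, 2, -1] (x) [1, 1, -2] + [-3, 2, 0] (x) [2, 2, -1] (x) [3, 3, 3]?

Yes

Reconstruct entrywise from the claimed factors. For example, T[0,1,2] = -26 and Σₗ aₗ[0]bₗ[1]cₗ[2] = (2)·(2)·(-2) + (-3)·(2)·(3) = -26; checking all 27 entries, every one matches. The claim holds.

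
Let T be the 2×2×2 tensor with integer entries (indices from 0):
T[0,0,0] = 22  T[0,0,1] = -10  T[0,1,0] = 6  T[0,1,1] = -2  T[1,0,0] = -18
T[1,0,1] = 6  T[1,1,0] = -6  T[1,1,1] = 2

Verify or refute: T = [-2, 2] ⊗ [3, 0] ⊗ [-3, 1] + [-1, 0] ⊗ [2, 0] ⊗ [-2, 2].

Reconstruct entry (0,1,0) from the claimed factors: Σₗ aₗ[0]bₗ[1]cₗ[0] = (-2)·(0)·(-3) + (-1)·(0)·(-2) = 0, but T[0,1,0] = 6. The claim is false.

No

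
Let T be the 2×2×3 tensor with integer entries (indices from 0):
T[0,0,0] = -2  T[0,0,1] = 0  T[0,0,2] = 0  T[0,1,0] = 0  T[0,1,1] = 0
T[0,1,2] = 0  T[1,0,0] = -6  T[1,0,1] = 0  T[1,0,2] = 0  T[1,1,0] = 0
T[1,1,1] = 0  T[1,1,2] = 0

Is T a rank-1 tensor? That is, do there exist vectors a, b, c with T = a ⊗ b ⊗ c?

If T = a ⊗ b ⊗ c then every fibre of T is a multiple of the corresponding factor, so read the factors off the fibres through the nonzero entry T[0,0,0] = -2.
The mode-1 fibre T[:,0,0] = [-2, -6] gives a = [1, 3] (primitive direction); the mode-2 fibre T[0,:,0] = [-2, 0] gives b = [1, 0]; then c[k] = T[0,0,k] / (a[0]·b[0]) = [-2, 0, 0] / 1 = [-2, 0, 0].
Expanding [1, 3] ⊗ [1, 0] ⊗ [-2, 0, 0] reproduces all 12 entries of T, so T = [1, 3] ⊗ [1, 0] ⊗ [-2, 0, 0] and rank(T) ≤ 1.
Equivalently every frontal slice T[:,:,k] is c[k] times the rank-1 matrix [1, 3] ⊗ [1, 0]. So T has rank 1 (it is nonzero).

Yes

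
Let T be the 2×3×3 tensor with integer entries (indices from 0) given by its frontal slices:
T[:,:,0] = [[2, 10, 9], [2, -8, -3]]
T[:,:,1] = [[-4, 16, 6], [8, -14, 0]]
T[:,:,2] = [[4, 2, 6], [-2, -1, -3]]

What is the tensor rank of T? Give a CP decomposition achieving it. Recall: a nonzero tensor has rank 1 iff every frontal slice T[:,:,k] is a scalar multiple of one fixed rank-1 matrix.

Lower bound: in the mode-2 unfolding of T (rows indexed by j, columns by (i,k)) the 2×2 minor on rows j ∈ {0, 1}, columns (i,k) ∈ {(0,0), (0,1)} is det [[2, -4], [10, 16]] = 72 ≠ 0, so that unfolding has rank ≥ 2 and hence rank(T) ≥ 2 (CP rank is at least every unfolding rank, though it can be larger).
Upper bound: with S_k = T[:,:,k], the two rank-1 terms a₁b₁ᵀ, a₂b₂ᵀ are the rank-1 members of the pencil x·S₀ + y·S₁.
The 2×2 minor of x·S₀ + y·S₁ on rows {0,1}, columns {0,1} is −36·x² − 108·xy − 72·y² = (-36)·(x + 2·y)(x + y), vanishing at (x:y) = (2:-1) and (1:-1).
M₁ = 2·S₀ − S₁ = [[8, 4, 12], [-4, -2, -6]] = 2·[2, -1][2, 1, 3]ᵀ and M₂ = S₀ − S₁ = [[6, -6, 3], [-6, 6, -3]] = 3·[1, -1][2, -2, 1]ᵀ, so take a₁ = [2, -1], b₁ = [2, 1, 3], a₂ = [1, -1], b₂ = [2, -2, 1].
Each slice is an integer combination of E₁ = a₁b₁ᵀ and E₂ = a₂b₂ᵀ: S₀ = 2·E₁ − 3·E₂, S₁ = 2·E₁ − 6·E₂, S₂ = E₁; reading off coefficients, c₁ = [2, 2, 1] and c₂ = [-3, -6, 0].
Hence T = [2, -1] ⊗ [2, 1, 3] ⊗ [2, 2, 1] + [1, -1] ⊗ [2, -2, 1] ⊗ [-3, -6, 0], so rank(T) ≤ 2.
These bounds meet, so rank(T) = 2.

rank(T) = 2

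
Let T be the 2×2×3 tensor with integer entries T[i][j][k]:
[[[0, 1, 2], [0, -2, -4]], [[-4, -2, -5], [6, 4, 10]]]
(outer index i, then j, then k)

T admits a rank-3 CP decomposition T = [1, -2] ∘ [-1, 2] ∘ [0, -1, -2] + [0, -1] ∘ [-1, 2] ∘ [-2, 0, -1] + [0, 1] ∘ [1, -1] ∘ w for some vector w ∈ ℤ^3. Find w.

Subtract the known terms from T to get the rank-1 residual R = [0, 1] ∘ [1, -1] ∘ w, so R[i,j,k] = a[i]·b[j]·w[k]. Pick indices with nonzero a[1]·b[0] = (1)·(1) = 1. Only the fibre through (1,0,·) is needed: R[1,0,:] = T[1,0,:] − Σₗ aₗ[1]bₗ[0]cₗ = [-4, -2, -5] − (-2)·(-1)·[0, -1, -2] − (-1)·(-1)·[-2, 0, -1] = [-2, 0, 0]. Then w[k] = R[1,0,k] / 1 for each k, giving w = [-2, 0, 0] / 1 = [-2, 0, 0].

w = [-2, 0, 0]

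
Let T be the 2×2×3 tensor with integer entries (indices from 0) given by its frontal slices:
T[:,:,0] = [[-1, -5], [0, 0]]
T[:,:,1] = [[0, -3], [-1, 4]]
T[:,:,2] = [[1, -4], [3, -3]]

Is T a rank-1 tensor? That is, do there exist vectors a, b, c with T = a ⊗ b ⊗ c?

The mode-3 unfolding of T (rows indexed by k, columns by (i,j) = (0,0), (0,1), (1,0), (1,1)) is [[-1, -5, 0, 0], [0, -3, -1, 4], [1, -4, 3, -3]].
There the 3×3 minor on rows k ∈ {0, 1, 2}, columns (i,j) ∈ {(0,0), (0,1), (1,0)} is det [[-1, -5, 0], [0, -3, -1], [1, -4, 3]] = 18 ≠ 0, so this unfolding has rank ≥ 3; CP rank is at least every unfolding rank, so rank(T) ≥ 3.
In particular rank(T) ≥ 3 > 1, so T is not rank-1.

No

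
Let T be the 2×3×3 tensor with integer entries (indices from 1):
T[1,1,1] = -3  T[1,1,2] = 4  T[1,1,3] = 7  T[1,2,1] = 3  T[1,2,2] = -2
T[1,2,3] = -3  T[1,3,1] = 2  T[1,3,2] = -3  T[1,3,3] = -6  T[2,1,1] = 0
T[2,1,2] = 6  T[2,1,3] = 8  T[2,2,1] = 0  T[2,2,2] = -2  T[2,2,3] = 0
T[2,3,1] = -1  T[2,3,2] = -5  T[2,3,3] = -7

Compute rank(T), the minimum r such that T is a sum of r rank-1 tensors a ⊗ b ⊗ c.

3

Lower bound: the mode-3 unfolding of T (rows indexed by k, columns by (i,j) = (1,1), (1,2), (1,3), (2,1), (2,2), (2,3)) is [[-3, 3, 2, 0, 0, -1], [4, -2, -3, 6, -2, -5], [7, -3, -6, 8, 0, -7]].
There the 3×3 minor on rows k ∈ {1, 2, 3}, columns (i,j) ∈ {(1,1), (1,2), (1,3)} is det [[-3, 3, 2], [4, -2, -3], [7, -3, -6]] = 4 ≠ 0, so this unfolding has rank ≥ 3; CP rank is at least every unfolding rank, so rank(T) ≥ 3. (Unfolding ranks only ever bound the CP rank from below — rank(T) can be strictly larger than all of them — so the matching upper bound has to come from an explicit 3-term decomposition.)
Upper bound: T is a sum of 3 rank-1 terms, T = (1, -2) ⊗ (1, -1, -1) ⊗ (-1, 0, 1) + (1, 1) ⊗ (2, -2, -1) ⊗ (-1, 1, 1) + (1, 2) ⊗ (1, 0, -1) ⊗ (0, 2, 4) (one valid choice — decompositions are not unique — normalised so each a, b is primitive with positive first nonzero entry; check it by expanding all entries), so rank(T) ≤ 3.
These bounds meet, so rank(T) = 3.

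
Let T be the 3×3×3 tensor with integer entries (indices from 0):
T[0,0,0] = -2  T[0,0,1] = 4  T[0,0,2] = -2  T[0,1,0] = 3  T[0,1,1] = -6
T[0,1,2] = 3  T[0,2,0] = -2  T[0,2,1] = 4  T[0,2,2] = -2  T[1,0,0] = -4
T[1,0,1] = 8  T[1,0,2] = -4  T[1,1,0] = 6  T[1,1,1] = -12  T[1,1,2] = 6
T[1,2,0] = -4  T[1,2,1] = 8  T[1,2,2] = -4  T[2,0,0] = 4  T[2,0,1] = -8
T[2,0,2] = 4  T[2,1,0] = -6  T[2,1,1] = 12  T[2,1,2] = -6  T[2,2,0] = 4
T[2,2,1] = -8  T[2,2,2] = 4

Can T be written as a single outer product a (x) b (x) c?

Yes

If T = a (x) b (x) c then every fibre of T is a multiple of the corresponding factor, so read the factors off the fibres through the nonzero entry T[0,0,0] = -2.
The mode-1 fibre T[:,0,0] = [-2, -4, 4] gives a = [1, 2, -2] (primitive direction); the mode-2 fibre T[0,:,0] = [-2, 3, -2] gives b = [2, -3, 2]; then c[k] = T[0,0,k] / (a[0]·b[0]) = [-2, 4, -2] / 2 = [-1, 2, -1].
Expanding [1, 2, -2] (x) [2, -3, 2] (x) [-1, 2, -1] reproduces all 27 entries of T, so T = [1, 2, -2] (x) [2, -3, 2] (x) [-1, 2, -1] and rank(T) ≤ 1.
Equivalently every frontal slice T[:,:,k] is c[k] times the rank-1 matrix [1, 2, -2] (x) [2, -3, 2]. So T has rank 1 (it is nonzero).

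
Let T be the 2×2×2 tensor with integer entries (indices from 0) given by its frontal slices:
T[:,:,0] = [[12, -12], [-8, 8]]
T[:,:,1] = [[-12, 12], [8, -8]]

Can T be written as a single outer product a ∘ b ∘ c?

If T = a ∘ b ∘ c then every fibre of T is a multiple of the corresponding factor, so read the factors off the fibres through the nonzero entry T[0,0,0] = 12.
The mode-1 fibre T[:,0,0] = [12, -8] gives a = [3, -2] (primitive direction); the mode-2 fibre T[0,:,0] = [12, -12] gives b = [1, -1]; then c[k] = T[0,0,k] / (a[0]·b[0]) = [12, -12] / 3 = [4, -4].
Expanding [3, -2] ∘ [1, -1] ∘ [4, -4] reproduces all 8 entries of T, so T = [3, -2] ∘ [1, -1] ∘ [4, -4] and rank(T) ≤ 1.
Equivalently every frontal slice T[:,:,k] is c[k] times the rank-1 matrix [3, -2] ∘ [1, -1]. So T has rank 1 (it is nonzero).

Yes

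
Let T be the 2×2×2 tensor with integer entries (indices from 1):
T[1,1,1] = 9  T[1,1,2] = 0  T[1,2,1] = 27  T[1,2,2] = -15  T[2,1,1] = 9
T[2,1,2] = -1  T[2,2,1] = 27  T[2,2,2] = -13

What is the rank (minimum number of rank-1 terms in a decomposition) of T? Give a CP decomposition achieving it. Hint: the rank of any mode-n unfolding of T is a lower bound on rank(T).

rank(T) = 2

Lower bound: in the mode-3 unfolding of T (rows indexed by k, columns by (i,j)) the 2×2 minor on rows k ∈ {1, 2}, columns (i,j) ∈ {(1,1), (1,2)} is det [[9, 27], [0, -15]] = -135 ≠ 0, so that unfolding has rank ≥ 2 and hence rank(T) ≥ 2 (CP rank is at least every unfolding rank, though it can be larger).
Upper bound: with S_k = T[:,:,k], the two rank-1 terms a₁b₁ᵀ, a₂b₂ᵀ are the rank-1 members of the pencil x·S₁ + y·S₂.
det(x·S₁ + y·S₂) is 45·xy − 15·y² = 15·(3·x − y)(y), vanishing at (x:y) = (1:3) and (1:0).
M₁ = S₁ + 3·S₂ = [[9, -18], [6, -12]] = 3·[3, 2][1, -2]ᵀ and M₂ = S₁ = [[9, 27], [9, 27]] = 9·[1, 1][1, 3]ᵀ, so take a₁ = [3, 2], b₁ = [1, -2], a₂ = [1, 1], b₂ = [1, 3].
Each slice is an integer combination of E₁ = a₁b₁ᵀ and E₂ = a₂b₂ᵀ: S₁ = 9·E₂, S₂ = E₁ − 3·E₂; reading off coefficients, c₁ = [0, 1] and c₂ = [9, -3].
Hence T = [3, 2] ⊗ [1, -2] ⊗ [0, 1] + [1, 1] ⊗ [1, 3] ⊗ [9, -3], so rank(T) ≤ 2.
These bounds meet, so rank(T) = 2.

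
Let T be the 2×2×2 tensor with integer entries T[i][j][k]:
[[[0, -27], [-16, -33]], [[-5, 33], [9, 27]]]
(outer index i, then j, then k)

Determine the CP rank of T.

2

Lower bound: in the mode-3 unfolding of T (rows indexed by k, columns by (i,j)) the 2×2 minor on rows k ∈ {0, 1}, columns (i,j) ∈ {(0,0), (0,1)} is det [[0, -16], [-27, -33]] = -432 ≠ 0, so that unfolding has rank ≥ 2 and hence rank(T) ≥ 2 (CP rank is at least every unfolding rank, though it can be larger).
Upper bound: with S_k = T[:,:,k], the two rank-1 terms a₁b₁ᵀ, a₂b₂ᵀ are the rank-1 members of the pencil x·S₀ + y·S₁.
det(x·S₀ + y·S₁) is −80·x² + 120·xy + 360·y² = (-40)·(x − 3·y)(2·x + 3·y), vanishing at (x:y) = (3:1) and (3:-2).
M₁ = 3·S₀ + S₁ = [[-27, -81], [18, 54]] = (-9)·(3, -2)(1, 3)ᵀ and M₂ = 3·S₀ − 2·S₁ = [[54, 18], [-81, -27]] = 9·(2, -3)(3, 1)ᵀ, so take a₁ = (3, -2), b₁ = (1, 3), a₂ = (2, -3), b₂ = (3, 1).
Each slice is an integer combination of E₁ = a₁b₁ᵀ and E₂ = a₂b₂ᵀ: S₀ = −2·E₁ + E₂, S₁ = −3·E₁ − 3·E₂; reading off coefficients, c₁ = (-2, -3) and c₂ = (1, -3).
Hence T = (3, -2) ⊗ (1, 3) ⊗ (-2, -3) + (2, -3) ⊗ (3, 1) ⊗ (1, -3), so rank(T) ≤ 2.
These bounds meet, so rank(T) = 2.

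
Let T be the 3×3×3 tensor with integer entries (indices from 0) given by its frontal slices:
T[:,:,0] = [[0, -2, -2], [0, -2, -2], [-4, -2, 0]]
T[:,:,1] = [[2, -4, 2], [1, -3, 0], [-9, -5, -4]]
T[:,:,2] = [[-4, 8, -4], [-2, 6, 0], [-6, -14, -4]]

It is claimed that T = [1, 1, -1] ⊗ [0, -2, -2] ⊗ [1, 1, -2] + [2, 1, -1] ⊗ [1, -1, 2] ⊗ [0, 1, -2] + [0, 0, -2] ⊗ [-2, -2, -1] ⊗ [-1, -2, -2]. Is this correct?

Yes

Reconstruct entrywise from the claimed factors. For example, T[2,2,1] = -4 and Σₗ aₗ[2]bₗ[2]cₗ[1] = (-1)·(-2)·(1) + (-1)·(2)·(1) + (-2)·(-1)·(-2) = -4; checking all 27 entries, every one matches. The claim holds.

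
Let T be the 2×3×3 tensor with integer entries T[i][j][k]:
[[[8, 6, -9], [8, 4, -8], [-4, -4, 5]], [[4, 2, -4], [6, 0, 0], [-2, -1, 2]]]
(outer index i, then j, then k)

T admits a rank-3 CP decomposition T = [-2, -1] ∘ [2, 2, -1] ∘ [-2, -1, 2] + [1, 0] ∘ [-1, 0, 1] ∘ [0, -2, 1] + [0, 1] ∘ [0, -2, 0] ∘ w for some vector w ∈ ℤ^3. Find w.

Subtract the known terms from T to get the rank-1 residual R = [0, 1] ∘ [0, -2, 0] ∘ w, so R[i,j,k] = a[i]·b[j]·w[k]. Pick indices with nonzero a[1]·b[1] = (1)·(-2) = -2. Only the fibre through (1,1,·) is needed: R[1,1,:] = T[1,1,:] − Σₗ aₗ[1]bₗ[1]cₗ = [6, 0, 0] − (-1)·(2)·[-2, -1, 2] − (0)·(0)·[0, -2, 1] = [2, -2, 4]. Then w[k] = R[1,1,k] / -2 for each k, giving w = [2, -2, 4] / -2 = [-1, 1, -2].

w = [-1, 1, -2]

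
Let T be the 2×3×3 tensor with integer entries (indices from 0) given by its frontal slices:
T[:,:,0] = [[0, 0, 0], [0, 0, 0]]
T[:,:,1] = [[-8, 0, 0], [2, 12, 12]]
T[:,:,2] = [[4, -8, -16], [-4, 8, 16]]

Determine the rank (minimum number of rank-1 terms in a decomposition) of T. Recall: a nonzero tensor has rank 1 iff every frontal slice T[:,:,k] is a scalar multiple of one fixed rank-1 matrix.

Lower bound: the mode-2 unfolding of T (rows indexed by j, columns by (i,k) = (0,0), (0,1), (0,2), (1,0), (1,1), (1,2)) is [[0, -8, 4, 0, 2, -4], [0, 0, -8, 0, 12, 8], [0, 0, -16, 0, 12, 16]].
There the 3×3 minor on rows j ∈ {0, 1, 2}, columns (i,k) ∈ {(0,1), (0,2), (1,1)} is det [[-8, 4, 2], [0, -8, 12], [0, -16, 12]] = -768 ≠ 0, so this unfolding has rank ≥ 3; CP rank is at least every unfolding rank, so rank(T) ≥ 3. (Flattening ranks never certify an upper bound on CP rank; for that we must actually write T with 3 rank-1 terms.)
Upper bound: T is a sum of 3 rank-1 terms, T = [1, -1] (x) [1, 0, -1] (x) [0, 0, 8] + [1, -1] (x) [1, 2, 2] (x) [0, -4, -4] + [2, 1] (x) [1, -2, -2] (x) [0, -2, 0] (written with every a and b primitive with positive leading entry and the scale carried by c; CP decompositions are not unique, and this one is verified by expanding entrywise), so rank(T) ≤ 3.
These bounds meet, so rank(T) = 3.

3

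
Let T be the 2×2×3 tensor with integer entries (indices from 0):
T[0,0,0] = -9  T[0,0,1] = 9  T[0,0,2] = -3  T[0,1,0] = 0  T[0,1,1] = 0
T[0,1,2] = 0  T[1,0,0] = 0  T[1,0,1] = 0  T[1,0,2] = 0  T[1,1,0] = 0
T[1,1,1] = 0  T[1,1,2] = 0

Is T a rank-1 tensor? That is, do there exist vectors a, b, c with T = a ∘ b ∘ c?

Yes

If T = a ∘ b ∘ c then every fibre of T is a multiple of the corresponding factor, so read the factors off the fibres through the nonzero entry T[0,0,0] = -9.
The mode-1 fibre T[:,0,0] = [-9, 0] gives a = [1, 0] (primitive direction); the mode-2 fibre T[0,:,0] = [-9, 0] gives b = [1, 0]; then c[k] = T[0,0,k] / (a[0]·b[0]) = [-9, 9, -3] / 1 = [-9, 9, -3].
Expanding [1, 0] ∘ [1, 0] ∘ [-9, 9, -3] reproduces all 12 entries of T, so T = [1, 0] ∘ [1, 0] ∘ [-9, 9, -3] and rank(T) ≤ 1.
Equivalently every frontal slice T[:,:,k] is c[k] times the rank-1 matrix [1, 0] ∘ [1, 0]. So T has rank 1 (it is nonzero).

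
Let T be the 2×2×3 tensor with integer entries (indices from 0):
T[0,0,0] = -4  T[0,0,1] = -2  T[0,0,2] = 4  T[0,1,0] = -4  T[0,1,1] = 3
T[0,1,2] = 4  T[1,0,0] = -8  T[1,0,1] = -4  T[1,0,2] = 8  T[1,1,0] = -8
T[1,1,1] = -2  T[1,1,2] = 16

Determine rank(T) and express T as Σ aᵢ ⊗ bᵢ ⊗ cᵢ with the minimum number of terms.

rank(T) = 3

Lower bound: the mode-3 unfolding of T (rows indexed by k, columns by (i,j) = (0,0), (0,1), (1,0), (1,1)) is [[-4, -4, -8, -8], [-2, 3, -4, -2], [4, 4, 8, 16]].
There the 3×3 minor on rows k ∈ {0, 1, 2}, columns (i,j) ∈ {(0,0), (0,1), (1,1)} is det [[-4, -4, -8], [-2, 3, -2], [4, 4, 16]] = -160 ≠ 0, so this unfolding has rank ≥ 3; CP rank is at least every unfolding rank, so rank(T) ≥ 3. (Flattening ranks never certify an upper bound on CP rank; for that we must actually write T with 3 rank-1 terms.)
Upper bound: T is a sum of 3 rank-1 terms, T = [1, -2] ⊗ [0, 1] ⊗ [0, 2, -2] + [1, 2] ⊗ [0, 1] ⊗ [-2, 2, 4] + [1, 2] ⊗ [2, 1] ⊗ [-2, -1, 2] (one valid choice — decompositions are not unique — normalised so each a, b is primitive with positive first nonzero entry; check it by expanding all entries), so rank(T) ≤ 3.
These bounds meet, so rank(T) = 3.
Check entry T[0,0,2] = 4: (1)·(0)·(-2) + (1)·(0)·(4) + (1)·(2)·(2) = 4.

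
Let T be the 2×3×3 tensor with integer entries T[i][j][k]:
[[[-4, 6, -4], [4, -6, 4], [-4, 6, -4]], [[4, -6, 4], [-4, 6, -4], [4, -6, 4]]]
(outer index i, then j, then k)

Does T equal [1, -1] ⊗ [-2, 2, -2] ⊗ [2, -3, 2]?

Reconstruct entrywise from the claimed factors. For example, T[0,1,1] = -6 and Σₗ aₗ[0]bₗ[1]cₗ[1] = (1)·(2)·(-3) = -6; checking all 18 entries, every one matches. The claim holds.

Yes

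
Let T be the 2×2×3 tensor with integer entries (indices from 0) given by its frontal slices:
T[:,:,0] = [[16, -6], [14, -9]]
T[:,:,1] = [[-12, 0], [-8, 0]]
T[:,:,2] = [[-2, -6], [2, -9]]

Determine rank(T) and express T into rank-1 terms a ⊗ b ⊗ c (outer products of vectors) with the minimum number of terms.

rank(T) = 2

Lower bound: the mode-3 unfolding of T (rows indexed by k, columns by (i,j) = (0,0), (0,1), (1,0), (1,1)) is [[16, -6, 14, -9], [-12, 0, -8, 0], [-2, -6, 2, -9]].
There the 2×2 minor on rows k ∈ {0, 1}, columns (i,j) ∈ {(0,0), (0,1)} is det [[16, -6], [-12, 0]] = -72 ≠ 0, so this unfolding has rank ≥ 2; CP rank is at least every unfolding rank, so rank(T) ≥ 2. (Flattening ranks never certify an upper bound on CP rank; for that we must actually write T with 2 rank-1 terms.)
Upper bound — finding two terms. Write S_k = T[:,:,k] for the frontal slices: S₀ = [[16, -6], [14, -9]], S₁ = [[-12, 0], [-8, 0]], S₂ = [[-2, -6], [2, -9]].
If T = a₁ ⊗ b₁ ⊗ c₁ + a₂ ⊗ b₂ ⊗ c₂ then each S_k = c₁[k]·a₁b₁ᵀ + c₂[k]·a₂b₂ᵀ. S₀ and S₁ are linearly independent, so a₁b₁ᵀ and a₂b₂ᵀ must span the same plane of matrices: they are the rank-1 matrices of the form x·S₀ + y·S₁.
det(x·S₀ + y·S₁) is −60·x² + 60·xy = (-60)·(x − y)(x), vanishing at (x:y) = (1:1) and (0:1).
M₁ = S₀ + S₁ = [[4, -6], [6, -9]] = [2, 3][2, -3]ᵀ and M₂ = S₁ = [[-12, 0], [-8, 0]] = (-4)·[3, 2][1, 0]ᵀ, so take a₁ = [2, 3], b₁ = [2, -3], a₂ = [3, 2], b₂ = [1, 0].
Each slice is an integer combination of E₁ = a₁b₁ᵀ and E₂ = a₂b₂ᵀ: S₀ = E₁ + 4·E₂, S₁ = −4·E₂, S₂ = E₁ − 2·E₂; reading off coefficients, c₁ = [1, 0, 1] and c₂ = [4, -4, -2].
Hence T = [2, 3] ⊗ [2, -3] ⊗ [1, 0, 1] + [3, 2] ⊗ [1, 0] ⊗ [4, -4, -2], so rank(T) ≤ 2.
These bounds meet, so rank(T) = 2.
Check entry T[1,0,2] = 2: (3)·(2)·(1) + (2)·(1)·(-2) = 2.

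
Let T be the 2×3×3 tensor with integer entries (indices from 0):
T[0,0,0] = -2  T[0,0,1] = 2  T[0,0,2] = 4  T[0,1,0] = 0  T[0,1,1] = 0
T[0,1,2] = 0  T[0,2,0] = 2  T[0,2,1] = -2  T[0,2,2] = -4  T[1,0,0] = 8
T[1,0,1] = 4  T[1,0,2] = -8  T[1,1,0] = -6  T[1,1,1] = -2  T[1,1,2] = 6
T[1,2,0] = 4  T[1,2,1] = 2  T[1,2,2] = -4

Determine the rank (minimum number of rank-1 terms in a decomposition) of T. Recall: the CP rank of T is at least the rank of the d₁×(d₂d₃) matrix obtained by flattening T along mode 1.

Lower bound: the mode-3 unfolding of T (rows indexed by k, columns by (i,j) = (0,0), (0,1), (0,2), (1,0), (1,1), (1,2)) is [[-2, 0, 2, 8, -6, 4], [2, 0, -2, 4, -2, 2], [4, 0, -4, -8, 6, -4]].
There the 3×3 minor on rows k ∈ {0, 1, 2}, columns (i,j) ∈ {(0,0), (1,0), (1,1)} is det [[-2, 8, -6], [2, 4, -2], [4, -8, 6]] = 16 ≠ 0, so this unfolding has rank ≥ 3; CP rank is at least every unfolding rank, so rank(T) ≥ 3. (Flattening ranks never certify an upper bound on CP rank; for that we must actually write T with 3 rank-1 terms.)
Upper bound: T is a sum of 3 rank-1 terms, T = [0, 1] ⊗ [2, -2, 1] ⊗ [2, 0, -2] + [0, 1] ⊗ [2, -1, 1] ⊗ [2, 2, -2] + [1, 0] ⊗ [1, 0, -1] ⊗ [-2, 2, 4] (one valid choice — decompositions are not unique — normalised so each a, b is primitive with positive first nonzero entry; check it by expanding all entries), so rank(T) ≤ 3.
These bounds meet, so rank(T) = 3.
Check entry T[1,0,1] = 4: (1)·(2)·(0) + (1)·(2)·(2) + (0)·(1)·(2) = 4.

3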